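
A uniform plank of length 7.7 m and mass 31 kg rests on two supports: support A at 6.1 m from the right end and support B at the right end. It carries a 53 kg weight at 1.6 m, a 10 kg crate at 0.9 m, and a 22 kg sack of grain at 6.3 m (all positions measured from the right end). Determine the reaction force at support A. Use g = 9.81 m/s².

R_A ≈ 566 N

Taking torques about support B:
Beam weight: 31 × 9.81 = 304.1 N down at 3.85 m → arm 3.85 m, τ = 304.1 × 3.85 = 1171 N·m counterclockwise.
Weight: 53 × 9.81 = 519.9 N down at 1.6 m → arm 1.6 m, τ = 519.9 × 1.6 = 831.8 N·m counterclockwise.
Crate: 10 × 9.81 = 98.1 N down at 0.9 m → arm 0.9 m, τ = 98.1 × 0.9 = 88.29 N·m counterclockwise.
Sack of grain: 22 × 9.81 = 215.8 N down at 6.3 m → arm 6.3 m, τ = 215.8 × 6.3 = 1360 N·m counterclockwise.
Net load moment about support B = 3451 N·m counterclockwise.
Reaction R at support A is upward at 6.1 m, arm 6.1 m → moment R × 6.1 clockwise.
Setting net torque to zero: R × 6.1 = 3451 → R = 566 N.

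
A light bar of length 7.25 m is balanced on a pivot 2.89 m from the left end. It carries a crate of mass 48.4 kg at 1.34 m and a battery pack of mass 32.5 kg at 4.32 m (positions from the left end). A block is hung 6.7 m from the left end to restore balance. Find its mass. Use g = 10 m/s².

Sum moments about the pivot (at 2.89 m from the left end) (the support reaction has zero arm there).
Crate: 48.4 × 10 = 484 N down at 1.34 m → arm 1.55 m, τ = 484 × 1.55 = 750.2 N·m counterclockwise.
Battery pack: 32.5 × 10 = 325 N down at 4.32 m → arm 1.43 m, τ = 325 × 1.43 = 464.8 N·m clockwise.
Net moment of known loads = 285.4 N·m counterclockwise.
An unknown mass m at 6.7 m has arm 3.81 m; its moment is m·g·3.81 clockwise.
For rotational equilibrium, m × 10 × 3.81 = 285.4, so m = 285.4 / (10 × 3.81) = 7.49 kg.

m ≈ 7.49 kg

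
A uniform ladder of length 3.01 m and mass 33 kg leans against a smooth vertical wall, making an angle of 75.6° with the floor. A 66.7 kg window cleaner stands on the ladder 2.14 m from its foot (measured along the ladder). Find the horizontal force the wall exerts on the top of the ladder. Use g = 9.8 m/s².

N_wall ≈ 161 N

Take moments about the foot of the ladder.
Ladder weight 33×9.8 = 323.4 N acts at 1.505 m along the ladder; its horizontal arm is 1.505·cos75.6° = 0.3743 m → τ = 121 N·m clockwise.
Window cleaner: 66.7×9.8 = 653.7 N at 2.14 m → arm 0.5322 m → τ = 347.9 N·m clockwise.
Wall normal N acts horizontally at the top; its moment arm is the height L sinθ = 3.01·sin75.6° = 2.915 m, counterclockwise.
Στ = 0 ⇒ N × 2.915 = 468.9 ⇒ N = 161 N.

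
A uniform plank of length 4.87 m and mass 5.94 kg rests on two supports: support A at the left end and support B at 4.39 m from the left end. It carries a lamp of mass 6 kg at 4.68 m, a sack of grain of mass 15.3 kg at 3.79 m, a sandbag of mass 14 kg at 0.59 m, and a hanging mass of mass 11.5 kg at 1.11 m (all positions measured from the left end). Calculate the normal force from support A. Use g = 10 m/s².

Taking torques about support B:
Beam weight: 5.94 × 10 = 59.4 N down at 2.435 m → arm 1.955 m, τ = 59.4 × 1.955 = 116.1 N·m counterclockwise.
Lamp: 6 × 10 = 60 N down at 4.68 m → arm 0.29 m, τ = 60 × 0.29 = 17.4 N·m clockwise.
Sack of grain: 15.3 × 10 = 153 N down at 3.79 m → arm 0.6 m, τ = 153 × 0.6 = 91.8 N·m counterclockwise.
Sandbag: 14 × 10 = 140 N down at 0.59 m → arm 3.8 m, τ = 140 × 3.8 = 532 N·m counterclockwise.
Hanging mass: 11.5 × 10 = 115 N down at 1.11 m → arm 3.28 m, τ = 115 × 3.28 = 377.2 N·m counterclockwise.
Net load moment about support B = 1100 N·m counterclockwise.
Reaction R at support A is upward at 0 m, arm 4.39 m → moment R × 4.39 clockwise.
Setting net torque to zero: R × 4.39 = 1100 → R = 251 N.

R_A ≈ 251 N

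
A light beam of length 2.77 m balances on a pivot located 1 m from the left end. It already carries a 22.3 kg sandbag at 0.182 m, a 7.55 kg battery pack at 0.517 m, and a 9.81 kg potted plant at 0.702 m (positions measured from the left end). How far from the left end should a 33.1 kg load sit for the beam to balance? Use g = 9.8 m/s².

Taking torques about the pivot (at 1 m from the left end):
Sandbag: 22.3 × 9.8 = 218.5 N down at 0.182 m → arm 0.818 m, τ = 218.5 × 0.818 = 178.7 N·m counterclockwise.
Battery pack: 7.55 × 9.8 = 73.99 N down at 0.517 m → arm 0.483 m, τ = 73.99 × 0.483 = 35.74 N·m counterclockwise.
Potted plant: 9.81 × 9.8 = 96.14 N down at 0.702 m → arm 0.298 m, τ = 96.14 × 0.298 = 28.65 N·m counterclockwise.
Net moment of existing loads = 243.1 N·m counterclockwise.
The load weighs 33.1 × 9.8 = 324.4 N and must supply an equal clockwise moment, so its lever arm about the pivot is 243.1 / 324.4 = 0.749 m.
That puts it at 1 + 0.749 = 1.75 m from the left end.

x ≈ 1.75 m from the left end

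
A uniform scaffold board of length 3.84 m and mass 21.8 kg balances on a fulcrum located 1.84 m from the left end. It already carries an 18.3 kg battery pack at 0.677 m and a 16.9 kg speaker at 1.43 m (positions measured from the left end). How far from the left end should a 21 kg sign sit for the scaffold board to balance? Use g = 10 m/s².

Take moments about the fulcrum (at 1.84 m from the left end).
Beam weight: 21.8 × 10 = 218 N down at 1.92 m → arm 0.08 m, τ = 218 × 0.08 = 17.44 N·m clockwise.
Battery pack: 18.3 × 10 = 183 N down at 0.677 m → arm 1.163 m, τ = 183 × 1.163 = 212.8 N·m counterclockwise.
Speaker: 16.9 × 10 = 169 N down at 1.43 m → arm 0.41 m, τ = 169 × 0.41 = 69.29 N·m counterclockwise.
Net moment of existing loads = 264.7 N·m counterclockwise.
The sign weighs 21 × 10 = 210 N and must supply an equal clockwise moment, so its lever arm about the fulcrum is 264.7 / 210 = 1.26 m.
That puts it at 1.84 + 1.26 = 3.1 m from the left end.

x ≈ 3.1 m from the left end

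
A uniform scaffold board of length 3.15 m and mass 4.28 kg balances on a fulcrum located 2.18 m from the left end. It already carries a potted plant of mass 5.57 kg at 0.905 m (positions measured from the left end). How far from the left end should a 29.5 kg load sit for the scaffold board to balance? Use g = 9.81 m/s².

Sum moments about the fulcrum (at 2.18 m from the left end) (the support reaction has zero arm there).
Beam weight: 4.28 × 9.81 = 41.99 N down at 1.575 m → arm 0.605 m, τ = 41.99 × 0.605 = 25.4 N·m counterclockwise.
Potted plant: 5.57 × 9.81 = 54.64 N down at 0.905 m → arm 1.275 m, τ = 54.64 × 1.275 = 69.67 N·m counterclockwise.
Net moment of existing loads = 95.07 N·m counterclockwise.
The load weighs 29.5 × 9.81 = 289.4 N and must supply an equal clockwise moment, so its lever arm about the fulcrum is 95.07 / 289.4 = 0.329 m.
That puts it at 2.18 + 0.329 = 2.51 m from the left end.

x ≈ 2.51 m from the left end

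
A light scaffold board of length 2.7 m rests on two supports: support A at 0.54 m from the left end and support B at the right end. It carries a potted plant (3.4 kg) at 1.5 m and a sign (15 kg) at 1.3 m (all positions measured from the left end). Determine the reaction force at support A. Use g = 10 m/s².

Take moments about support B.
Potted plant: 3.4 × 10 = 34 N down at 1.5 m → arm 1.2 m, τ = 34 × 1.2 = 40.8 N·m counterclockwise.
Sign: 15 × 10 = 150 N down at 1.3 m → arm 1.4 m, τ = 150 × 1.4 = 210 N·m counterclockwise.
Net load moment about support B = 250.8 N·m counterclockwise.
Reaction R at support A is upward at 0.54 m, arm 2.16 m → moment R × 2.16 clockwise.
Στ = 0 ⇒ R × 2.16 = 250.8 ⇒ R = 116 N.

R_A ≈ 116 N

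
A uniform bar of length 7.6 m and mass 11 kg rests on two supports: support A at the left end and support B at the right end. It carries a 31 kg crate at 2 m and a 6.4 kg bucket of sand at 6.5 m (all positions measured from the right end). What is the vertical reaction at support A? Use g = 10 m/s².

R_A ≈ 191 N

Taking torques about support B:
Beam weight: 11 × 10 = 110 N down at 3.8 m → arm 3.8 m, τ = 110 × 3.8 = 418 N·m counterclockwise.
Crate: 31 × 10 = 310 N down at 2 m → arm 2 m, τ = 310 × 2 = 620 N·m counterclockwise.
Bucket of sand: 6.4 × 10 = 64 N down at 6.5 m → arm 6.5 m, τ = 64 × 6.5 = 416 N·m counterclockwise.
Net load moment about support B = 1454 N·m counterclockwise.
Reaction R at support A is upward at 7.6 m, arm 7.6 m → moment R × 7.6 clockwise.
For rotational equilibrium, R × 7.6 = 1454, so R = 191 N.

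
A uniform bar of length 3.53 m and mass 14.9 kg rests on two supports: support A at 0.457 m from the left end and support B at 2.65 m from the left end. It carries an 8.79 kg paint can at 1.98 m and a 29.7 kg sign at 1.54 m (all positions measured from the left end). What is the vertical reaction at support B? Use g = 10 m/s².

R_B ≈ 297 N

Taking torques about support A:
Beam weight: 14.9 × 10 = 149 N down at 1.765 m → arm 1.308 m, τ = 149 × 1.308 = 194.9 N·m clockwise.
Paint can: 8.79 × 10 = 87.9 N down at 1.98 m → arm 1.523 m, τ = 87.9 × 1.523 = 133.9 N·m clockwise.
Sign: 29.7 × 10 = 297 N down at 1.54 m → arm 1.083 m, τ = 297 × 1.083 = 321.7 N·m clockwise.
Net load moment about support A = 650.5 N·m clockwise.
Reaction R at support B is upward at 2.65 m, arm 2.193 m → moment R × 2.193 counterclockwise.
Setting net torque to zero: R × 2.193 = 650.5 → R = 297 N.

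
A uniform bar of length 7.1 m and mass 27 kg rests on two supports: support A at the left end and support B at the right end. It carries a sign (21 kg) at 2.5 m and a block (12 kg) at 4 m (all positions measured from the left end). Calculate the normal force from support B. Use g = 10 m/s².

Choose support A as the axis so its reaction then has zero moment arm.
Beam weight: 27 × 10 = 270 N down at 3.55 m → arm 3.55 m, τ = 270 × 3.55 = 958.5 N·m clockwise.
Sign: 21 × 10 = 210 N down at 2.5 m → arm 2.5 m, τ = 210 × 2.5 = 525 N·m clockwise.
Block: 12 × 10 = 120 N down at 4 m → arm 4 m, τ = 120 × 4 = 480 N·m clockwise.
Net load moment about support A = 1964 N·m clockwise.
Reaction R at support B is upward at 7.1 m, arm 7.1 m → moment R × 7.1 counterclockwise.
Στ = 0 ⇒ R × 7.1 = 1964 ⇒ R = 277 N.

R_B ≈ 277 N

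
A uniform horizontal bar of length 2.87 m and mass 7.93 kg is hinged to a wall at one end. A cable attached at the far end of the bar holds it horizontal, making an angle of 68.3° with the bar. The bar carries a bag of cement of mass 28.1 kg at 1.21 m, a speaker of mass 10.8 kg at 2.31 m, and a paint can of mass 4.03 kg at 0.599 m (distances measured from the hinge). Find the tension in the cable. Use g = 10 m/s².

Take moments about the hinge.
Beam weight: 7.93 × 10 = 79.3 N down at 1.435 m → arm 1.435 m, τ = 79.3 × 1.435 = 113.8 N·m clockwise.
Bag of cement: 28.1 × 10 = 281 N down at 1.21 m → arm 1.21 m, τ = 281 × 1.21 = 340 N·m clockwise.
Speaker: 10.8 × 10 = 108 N down at 2.31 m → arm 2.31 m, τ = 108 × 2.31 = 249.5 N·m clockwise.
Paint can: 4.03 × 10 = 40.3 N down at 0.599 m → arm 0.599 m, τ = 40.3 × 0.599 = 24.14 N·m clockwise.
Total clockwise load moment = 727.4 N·m.
The cable tension T acts at 2.87 m; only its component perpendicular to the bar, T sinθ, produces torque. sin 68.3° = 0.9291.
Balancing moments: T × 2.87 × 0.9291 = 727.4, giving T = 727.4 / 2.667 = 273 N.

T ≈ 273 N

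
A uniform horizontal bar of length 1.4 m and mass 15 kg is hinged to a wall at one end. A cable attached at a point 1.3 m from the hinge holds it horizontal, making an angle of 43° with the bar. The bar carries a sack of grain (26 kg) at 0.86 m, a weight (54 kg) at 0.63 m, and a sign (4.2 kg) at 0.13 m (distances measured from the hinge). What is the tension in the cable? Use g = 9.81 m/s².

T ≈ 746 N

Taking torques about the hinge:
Beam weight: 15 × 9.81 = 147.2 N down at 0.7 m → arm 0.7 m, τ = 147.2 × 0.7 = 103 N·m clockwise.
Sack of grain: 26 × 9.81 = 255.1 N down at 0.86 m → arm 0.86 m, τ = 255.1 × 0.86 = 219.4 N·m clockwise.
Weight: 54 × 9.81 = 529.7 N down at 0.63 m → arm 0.63 m, τ = 529.7 × 0.63 = 333.7 N·m clockwise.
Sign: 4.2 × 9.81 = 41.2 N down at 0.13 m → arm 0.13 m, τ = 41.2 × 0.13 = 5.356 N·m clockwise.
Total clockwise load moment = 661.5 N·m.
The cable tension T acts at 1.3 m; only its component perpendicular to the bar, T sinθ, produces torque. sin 43° = 0.682.
Setting net torque to zero: T × 1.3 × 0.682 = 661.5 → T = 661.5 / 0.8866 = 746 N.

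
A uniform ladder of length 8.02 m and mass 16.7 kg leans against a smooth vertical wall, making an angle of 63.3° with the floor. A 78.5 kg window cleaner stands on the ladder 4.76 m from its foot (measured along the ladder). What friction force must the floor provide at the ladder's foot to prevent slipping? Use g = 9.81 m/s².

f ≈ 271 N

Take moments about the foot of the ladder.
Ladder weight 16.7×9.81 = 163.8 N acts at 4.01 m along the ladder; its horizontal arm is 4.01·cos63.3° = 1.802 m → τ = 295.2 N·m clockwise.
Window cleaner: 78.5×9.81 = 770.1 N at 4.76 m → arm 2.139 m → τ = 1647 N·m clockwise.
Wall normal N acts horizontally at the top; its moment arm is the height L sinθ = 8.02·sin63.3° = 7.165 m, counterclockwise.
Στ = 0 ⇒ N × 7.165 = 1942 ⇒ N = 271 N.
ΣFx = 0: friction at the foot balances the wall's push, so f = N_wall = 271 N.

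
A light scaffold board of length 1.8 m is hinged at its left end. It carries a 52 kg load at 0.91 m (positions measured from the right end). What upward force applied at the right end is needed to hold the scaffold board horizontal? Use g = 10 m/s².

Choose the left end as the axis so the unknown pivot reaction has zero arm there.
Load: 52 × 10 = 520 N down at 0.91 m → arm 0.89 m, τ = 520 × 0.89 = 462.8 N·m clockwise.
Net moment of the loads = 462.8 N·m clockwise.
The upward force F acts at the right end, arm 1.8 m, giving F × 1.8 counterclockwise.
Στ = 0 ⇒ F × 1.8 = 462.8 ⇒ F = 462.8 / 1.8 = 257 N.

F ≈ 257 N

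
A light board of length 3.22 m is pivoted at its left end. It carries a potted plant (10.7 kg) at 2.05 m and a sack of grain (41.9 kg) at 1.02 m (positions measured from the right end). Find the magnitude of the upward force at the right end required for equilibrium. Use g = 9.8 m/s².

About the left end:
Potted plant: 10.7 × 9.8 = 104.9 N down at 2.05 m → arm 1.17 m, τ = 104.9 × 1.17 = 122.7 N·m clockwise.
Sack of grain: 41.9 × 9.8 = 410.6 N down at 1.02 m → arm 2.2 m, τ = 410.6 × 2.2 = 903.3 N·m clockwise.
Net moment of the loads = 1026 N·m clockwise.
The upward force F acts at the right end, arm 3.22 m, giving F × 3.22 counterclockwise.
For rotational equilibrium, F × 3.22 = 1026, so F = 1026 / 3.22 = 319 N.

F ≈ 319 N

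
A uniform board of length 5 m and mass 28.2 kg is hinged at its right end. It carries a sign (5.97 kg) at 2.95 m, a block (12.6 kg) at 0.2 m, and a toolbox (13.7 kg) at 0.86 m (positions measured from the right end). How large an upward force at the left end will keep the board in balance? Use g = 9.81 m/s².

Choose the right end as the axis so the unknown pivot reaction has zero arm there.
Beam weight: 28.2 × 9.81 = 276.6 N down at 2.5 m → arm 2.5 m, τ = 276.6 × 2.5 = 691.5 N·m counterclockwise.
Sign: 5.97 × 9.81 = 58.57 N down at 2.95 m → arm 2.95 m, τ = 58.57 × 2.95 = 172.8 N·m counterclockwise.
Block: 12.6 × 9.81 = 123.6 N down at 0.2 m → arm 0.2 m, τ = 123.6 × 0.2 = 24.72 N·m counterclockwise.
Toolbox: 13.7 × 9.81 = 134.4 N down at 0.86 m → arm 0.86 m, τ = 134.4 × 0.86 = 115.6 N·m counterclockwise.
Net moment of the loads = 1005 N·m counterclockwise.
The upward force F acts at the left end, arm 5 m, giving F × 5 clockwise.
For rotational equilibrium, F × 5 = 1005, so F = 1005 / 5 = 201 N.

F ≈ 201 N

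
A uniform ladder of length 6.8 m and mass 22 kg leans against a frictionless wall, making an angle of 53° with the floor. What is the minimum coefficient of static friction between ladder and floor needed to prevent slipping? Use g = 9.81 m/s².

About the foot of the ladder:
Ladder weight 22×9.81 = 215.8 N acts at 3.4 m along the ladder; its horizontal arm is 3.4·cos53° = 2.046 m → τ = 441.5 N·m clockwise.
Wall normal N acts horizontally at the top; its moment arm is the height L sinθ = 6.8·sin53° = 5.431 m, counterclockwise.
Setting net torque to zero: N × 5.431 = 441.5 → N = 81.29 N.
ΣFx = 0 ⇒ f = N_wall = 81.29 N. ΣFy = 0 ⇒ N_floor = 215.8 N.
μ_min = f / N_floor = 81.29 / 215.8 = 0.377.

μ_min ≈ 0.377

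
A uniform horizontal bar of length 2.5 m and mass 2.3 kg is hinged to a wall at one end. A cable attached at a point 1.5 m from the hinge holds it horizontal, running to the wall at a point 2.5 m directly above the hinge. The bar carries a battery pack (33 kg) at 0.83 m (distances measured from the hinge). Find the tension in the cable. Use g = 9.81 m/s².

Take moments about the hinge.
Beam weight: 2.3 × 9.81 = 22.56 N down at 1.25 m → arm 1.25 m, τ = 22.56 × 1.25 = 28.2 N·m clockwise.
Battery pack: 33 × 9.81 = 323.7 N down at 0.83 m → arm 0.83 m, τ = 323.7 × 0.83 = 268.7 N·m clockwise.
Total clockwise load moment = 296.9 N·m.
The cable tension T acts at 1.5 m; only its component perpendicular to the bar, T sinθ, produces torque. sinθ = h/√(h²+d²) = 2.5/√(2.5²+1.5²) = 0.8575.
Balancing moments: T × 1.5 × 0.8575 = 296.9, giving T = 296.9 / 1.286 = 231 N.

T ≈ 231 N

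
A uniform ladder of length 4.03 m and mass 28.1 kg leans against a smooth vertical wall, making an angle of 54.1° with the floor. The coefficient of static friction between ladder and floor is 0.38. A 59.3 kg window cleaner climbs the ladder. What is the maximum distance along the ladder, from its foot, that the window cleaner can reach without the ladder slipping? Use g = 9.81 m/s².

d ≈ 2.16 m

About the foot of the ladder:
Ladder weight 28.1×9.81 = 275.7 N acts at 2.015 m along the ladder; its horizontal arm is 2.015·cos54.1° = 1.182 m → τ = 325.9 N·m clockwise.
Window cleaner weight 59.3×9.81 = 581.7 N at distance d → arm d·cos54.1° → τ = 581.7·d·0.5864 clockwise.
Wall normal N at the top has arm L sinθ = 3.264 m counterclockwise, so Στ = 0 gives N·3.264 = 325.9 + 341.1·d.
ΣFy = 0 ⇒ N_floor = 857.4 N, so the maximum friction is μ_s·N_floor = 0.38×857.4 = 325.8 N. ΣFx = 0 ⇒ N_wall = f, so at the slipping point N = 325.8 N.
Substituting: 325.8×3.264 = 325.9 + 341.1·d ⇒ d = (1063 − 325.9) / 341.1 = 2.16 m.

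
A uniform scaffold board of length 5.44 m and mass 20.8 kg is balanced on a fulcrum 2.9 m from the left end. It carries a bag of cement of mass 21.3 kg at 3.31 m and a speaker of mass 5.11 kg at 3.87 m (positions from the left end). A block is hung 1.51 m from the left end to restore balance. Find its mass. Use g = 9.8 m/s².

m ≈ 7.16 kg

Taking torques about the fulcrum (at 2.9 m from the left end):
Beam weight: 20.8 × 9.8 = 203.8 N down at 2.72 m → arm 0.18 m, τ = 203.8 × 0.18 = 36.68 N·m counterclockwise.
Bag of cement: 21.3 × 9.8 = 208.7 N down at 3.31 m → arm 0.41 m, τ = 208.7 × 0.41 = 85.57 N·m clockwise.
Speaker: 5.11 × 9.8 = 50.08 N down at 3.87 m → arm 0.97 m, τ = 50.08 × 0.97 = 48.58 N·m clockwise.
Net moment of known loads = 97.47 N·m clockwise.
An unknown mass m at 1.51 m has arm 1.39 m; its moment is m·g·1.39 counterclockwise.
Στ = 0 ⇒ m × 9.8 × 1.39 = 97.47 ⇒ m = 97.47 / (9.8 × 1.39) = 7.16 kg.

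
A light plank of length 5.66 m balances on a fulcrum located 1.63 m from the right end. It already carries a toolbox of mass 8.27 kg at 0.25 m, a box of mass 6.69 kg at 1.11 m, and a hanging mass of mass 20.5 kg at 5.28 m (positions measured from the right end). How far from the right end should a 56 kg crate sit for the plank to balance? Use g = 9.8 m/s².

Sum moments about the fulcrum (at 1.63 m from the right end) (the support reaction has zero arm there).
Toolbox: 8.27 × 9.8 = 81.05 N down at 0.25 m → arm 1.38 m, τ = 81.05 × 1.38 = 111.8 N·m clockwise.
Box: 6.69 × 9.8 = 65.56 N down at 1.11 m → arm 0.52 m, τ = 65.56 × 0.52 = 34.09 N·m clockwise.
Hanging mass: 20.5 × 9.8 = 200.9 N down at 5.28 m → arm 3.65 m, τ = 200.9 × 3.65 = 733.3 N·m counterclockwise.
Net moment of existing loads = 587.4 N·m counterclockwise.
The crate weighs 56 × 9.8 = 548.8 N and must supply an equal clockwise moment, so its lever arm about the fulcrum is 587.4 / 548.8 = 1.07 m.
That puts it at 1.63 − 1.07 = 0.56 m from the right end.

x ≈ 0.56 m from the right end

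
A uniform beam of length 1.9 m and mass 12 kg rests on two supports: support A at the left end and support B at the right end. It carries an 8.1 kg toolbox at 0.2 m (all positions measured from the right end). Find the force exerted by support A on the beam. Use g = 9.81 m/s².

Taking torques about support B:
Beam weight: 12 × 9.81 = 117.7 N down at 0.95 m → arm 0.95 m, τ = 117.7 × 0.95 = 111.8 N·m counterclockwise.
Toolbox: 8.1 × 9.81 = 79.46 N down at 0.2 m → arm 0.2 m, τ = 79.46 × 0.2 = 15.89 N·m counterclockwise.
Net load moment about support B = 127.7 N·m counterclockwise.
Reaction R at support A is upward at 1.9 m, arm 1.9 m → moment R × 1.9 clockwise.
For rotational equilibrium, R × 1.9 = 127.7, so R = 67.2 N.

R_A ≈ 67.2 N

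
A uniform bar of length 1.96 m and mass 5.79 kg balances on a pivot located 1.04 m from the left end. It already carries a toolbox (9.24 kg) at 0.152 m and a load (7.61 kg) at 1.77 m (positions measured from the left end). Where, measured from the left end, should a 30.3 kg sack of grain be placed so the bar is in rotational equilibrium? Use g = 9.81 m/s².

x ≈ 1.14 m from the left end

Taking torques about the pivot (at 1.04 m from the left end):
Beam weight: 5.79 × 9.81 = 56.8 N down at 0.98 m → arm 0.06 m, τ = 56.8 × 0.06 = 3.408 N·m counterclockwise.
Toolbox: 9.24 × 9.81 = 90.64 N down at 0.152 m → arm 0.888 m, τ = 90.64 × 0.888 = 80.49 N·m counterclockwise.
Load: 7.61 × 9.81 = 74.65 N down at 1.77 m → arm 0.73 m, τ = 74.65 × 0.73 = 54.49 N·m clockwise.
Net moment of existing loads = 29.41 N·m counterclockwise.
The sack of grain weighs 30.3 × 9.81 = 297.2 N and must supply an equal clockwise moment, so its lever arm about the pivot is 29.41 / 297.2 = 0.099 m.
That puts it at 1.04 + 0.099 = 1.14 m from the left end.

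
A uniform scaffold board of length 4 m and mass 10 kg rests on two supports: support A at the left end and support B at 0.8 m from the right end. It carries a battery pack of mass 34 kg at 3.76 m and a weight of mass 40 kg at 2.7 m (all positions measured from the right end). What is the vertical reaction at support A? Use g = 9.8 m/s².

R_A ≈ 578 N

Take moments about support B.
Beam weight: 10 × 9.8 = 98 N down at 2 m → arm 1.2 m, τ = 98 × 1.2 = 117.6 N·m counterclockwise.
Battery pack: 34 × 9.8 = 333.2 N down at 3.76 m → arm 2.96 m, τ = 333.2 × 2.96 = 986.3 N·m counterclockwise.
Weight: 40 × 9.8 = 392 N down at 2.7 m → arm 1.9 m, τ = 392 × 1.9 = 744.8 N·m counterclockwise.
Net load moment about support B = 1849 N·m counterclockwise.
Reaction R at support A is upward at 4 m, arm 3.2 m → moment R × 3.2 clockwise.
For rotational equilibrium, R × 3.2 = 1849, so R = 578 N.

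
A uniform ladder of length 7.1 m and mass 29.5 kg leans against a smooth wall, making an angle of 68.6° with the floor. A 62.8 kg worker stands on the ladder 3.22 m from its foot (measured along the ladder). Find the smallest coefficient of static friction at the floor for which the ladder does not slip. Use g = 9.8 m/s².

μ_min ≈ 0.184

Sum moments about the foot of the ladder (the floor normal and friction both act there and drop out).
Ladder weight 29.5×9.8 = 289.1 N acts at 3.55 m along the ladder; its horizontal arm is 3.55·cos68.6° = 1.295 m → τ = 374.4 N·m clockwise.
Worker: 62.8×9.8 = 615.4 N at 3.22 m → arm 1.175 m → τ = 723.1 N·m clockwise.
Wall normal N acts horizontally at the top; its moment arm is the height L sinθ = 7.1·sin68.6° = 6.61 m, counterclockwise.
Setting net torque to zero: N × 6.61 = 1098 → N = 166.1 N.
ΣFx = 0 ⇒ f = N_wall = 166.1 N. ΣFy = 0 ⇒ N_floor = 904.5 N.
μ_min = f / N_floor = 166.1 / 904.5 = 0.184.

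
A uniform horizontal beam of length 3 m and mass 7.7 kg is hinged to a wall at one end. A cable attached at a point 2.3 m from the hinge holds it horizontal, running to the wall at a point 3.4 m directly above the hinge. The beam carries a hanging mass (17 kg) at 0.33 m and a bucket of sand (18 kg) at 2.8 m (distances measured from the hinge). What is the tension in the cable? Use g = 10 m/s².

T ≈ 355 N

Choose the hinge as the axis so the unknown hinge reaction has zero arm there.
Beam weight: 7.7 × 10 = 77 N down at 1.5 m → arm 1.5 m, τ = 77 × 1.5 = 115.5 N·m clockwise.
Hanging mass: 17 × 10 = 170 N down at 0.33 m → arm 0.33 m, τ = 170 × 0.33 = 56.1 N·m clockwise.
Bucket of sand: 18 × 10 = 180 N down at 2.8 m → arm 2.8 m, τ = 180 × 2.8 = 504 N·m clockwise.
Total clockwise load moment = 675.6 N·m.
The cable tension T acts at 2.3 m; only its component perpendicular to the beam, T sinθ, produces torque. sinθ = h/√(h²+d²) = 3.4/√(3.4²+2.3²) = 0.8283.
Balancing moments: T × 2.3 × 0.8283 = 675.6, giving T = 675.6 / 1.905 = 355 N.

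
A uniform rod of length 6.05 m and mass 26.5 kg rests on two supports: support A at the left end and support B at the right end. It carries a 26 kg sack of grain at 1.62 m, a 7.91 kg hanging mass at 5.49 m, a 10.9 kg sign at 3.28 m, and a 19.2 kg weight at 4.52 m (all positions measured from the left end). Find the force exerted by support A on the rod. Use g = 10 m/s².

R_A ≈ 429 N

Choose support B as the axis so its reaction then has zero moment arm.
Beam weight: 26.5 × 10 = 265 N down at 3.025 m → arm 3.025 m, τ = 265 × 3.025 = 801.6 N·m counterclockwise.
Sack of grain: 26 × 10 = 260 N down at 1.62 m → arm 4.43 m, τ = 260 × 4.43 = 1152 N·m counterclockwise.
Hanging mass: 7.91 × 10 = 79.1 N down at 5.49 m → arm 0.56 m, τ = 79.1 × 0.56 = 44.3 N·m counterclockwise.
Sign: 10.9 × 10 = 109 N down at 3.28 m → arm 2.77 m, τ = 109 × 2.77 = 301.9 N·m counterclockwise.
Weight: 19.2 × 10 = 192 N down at 4.52 m → arm 1.53 m, τ = 192 × 1.53 = 293.8 N·m counterclockwise.
Net load moment about support B = 2594 N·m counterclockwise.
Reaction R at support A is upward at 0 m, arm 6.05 m → moment R × 6.05 clockwise.
Setting net torque to zero: R × 6.05 = 2594 → R = 429 N.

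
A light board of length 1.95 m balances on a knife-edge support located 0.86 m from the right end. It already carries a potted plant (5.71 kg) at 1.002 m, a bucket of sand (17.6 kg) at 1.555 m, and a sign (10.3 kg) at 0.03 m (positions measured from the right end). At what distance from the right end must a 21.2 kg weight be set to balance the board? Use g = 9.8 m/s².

x ≈ 0.648 m from the right end

Choose the knife-edge support (at 0.86 m from the right end) as the axis so the support reaction has zero arm there.
Potted plant: 5.71 × 9.8 = 55.96 N down at 1.002 m → arm 0.142 m, τ = 55.96 × 0.142 = 7.946 N·m counterclockwise.
Bucket of sand: 17.6 × 9.8 = 172.5 N down at 1.555 m → arm 0.695 m, τ = 172.5 × 0.695 = 119.9 N·m counterclockwise.
Sign: 10.3 × 9.8 = 100.9 N down at 0.03 m → arm 0.83 m, τ = 100.9 × 0.83 = 83.75 N·m clockwise.
Net moment of existing loads = 44.1 N·m counterclockwise.
The weight weighs 21.2 × 9.8 = 207.8 N and must supply an equal clockwise moment, so its lever arm about the knife-edge support is 44.1 / 207.8 = 0.212 m.
That puts it at 0.86 − 0.212 = 0.648 m from the right end.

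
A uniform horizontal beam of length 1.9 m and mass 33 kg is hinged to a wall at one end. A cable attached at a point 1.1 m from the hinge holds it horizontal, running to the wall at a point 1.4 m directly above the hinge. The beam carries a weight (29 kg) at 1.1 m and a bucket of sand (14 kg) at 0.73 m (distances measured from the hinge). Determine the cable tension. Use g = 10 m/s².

T ≈ 849 N

Choose the hinge as the axis so the unknown hinge reaction has zero arm there.
Beam weight: 33 × 10 = 330 N down at 0.95 m → arm 0.95 m, τ = 330 × 0.95 = 313.5 N·m clockwise.
Weight: 29 × 10 = 290 N down at 1.1 m → arm 1.1 m, τ = 290 × 1.1 = 319 N·m clockwise.
Bucket of sand: 14 × 10 = 140 N down at 0.73 m → arm 0.73 m, τ = 140 × 0.73 = 102.2 N·m clockwise.
Total clockwise load moment = 734.7 N·m.
The cable tension T acts at 1.1 m; only its component perpendicular to the beam, T sinθ, produces torque. sinθ = h/√(h²+d²) = 1.4/√(1.4²+1.1²) = 0.7863.
Στ = 0 ⇒ T × 1.1 × 0.7863 = 734.7 ⇒ T = 734.7 / 0.8649 = 849 N.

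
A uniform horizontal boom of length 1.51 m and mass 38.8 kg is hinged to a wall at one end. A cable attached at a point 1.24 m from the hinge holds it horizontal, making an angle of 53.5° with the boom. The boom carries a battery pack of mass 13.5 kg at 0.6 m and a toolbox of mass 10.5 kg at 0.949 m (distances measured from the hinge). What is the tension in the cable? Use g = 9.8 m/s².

T ≈ 466 N

About the hinge:
Beam weight: 38.8 × 9.8 = 380.2 N down at 0.755 m → arm 0.755 m, τ = 380.2 × 0.755 = 287.1 N·m clockwise.
Battery pack: 13.5 × 9.8 = 132.3 N down at 0.6 m → arm 0.6 m, τ = 132.3 × 0.6 = 79.38 N·m clockwise.
Toolbox: 10.5 × 9.8 = 102.9 N down at 0.949 m → arm 0.949 m, τ = 102.9 × 0.949 = 97.65 N·m clockwise.
Total clockwise load moment = 464.1 N·m.
The cable tension T acts at 1.24 m; only its component perpendicular to the boom, T sinθ, produces torque. sin 53.5° = 0.8039.
Στ = 0 ⇒ T × 1.24 × 0.8039 = 464.1 ⇒ T = 464.1 / 0.9968 = 466 N.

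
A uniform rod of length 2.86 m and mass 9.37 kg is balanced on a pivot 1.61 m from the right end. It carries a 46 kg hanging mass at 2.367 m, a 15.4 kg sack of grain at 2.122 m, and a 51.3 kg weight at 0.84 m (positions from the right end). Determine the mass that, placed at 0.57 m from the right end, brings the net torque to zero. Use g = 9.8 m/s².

m ≈ 1.46 kg

Take moments about the pivot (at 1.61 m from the right end).
Beam weight: 9.37 × 9.8 = 91.83 N down at 1.43 m → arm 0.18 m, τ = 91.83 × 0.18 = 16.53 N·m clockwise.
Hanging mass: 46 × 9.8 = 450.8 N down at 2.367 m → arm 0.757 m, τ = 450.8 × 0.757 = 341.3 N·m counterclockwise.
Sack of grain: 15.4 × 9.8 = 150.9 N down at 2.122 m → arm 0.512 m, τ = 150.9 × 0.512 = 77.26 N·m counterclockwise.
Weight: 51.3 × 9.8 = 502.7 N down at 0.84 m → arm 0.77 m, τ = 502.7 × 0.77 = 387.1 N·m clockwise.
Net moment of known loads = 14.93 N·m counterclockwise.
An unknown mass m at 0.57 m has arm 1.04 m; its moment is m·g·1.04 clockwise.
For rotational equilibrium, m × 9.8 × 1.04 = 14.93, so m = 14.93 / (9.8 × 1.04) = 1.46 kg.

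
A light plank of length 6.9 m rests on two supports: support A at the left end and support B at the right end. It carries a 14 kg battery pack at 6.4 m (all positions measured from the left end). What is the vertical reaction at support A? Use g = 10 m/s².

Taking torques about support B:
Battery pack: 14 × 10 = 140 N down at 6.4 m → arm 0.5 m, τ = 140 × 0.5 = 70 N·m counterclockwise.
Net load moment about support B = 70 N·m counterclockwise.
Reaction R at support A is upward at 0 m, arm 6.9 m → moment R × 6.9 clockwise.
For rotational equilibrium, R × 6.9 = 70, so R = 10.1 N.

R_A ≈ 10.1 N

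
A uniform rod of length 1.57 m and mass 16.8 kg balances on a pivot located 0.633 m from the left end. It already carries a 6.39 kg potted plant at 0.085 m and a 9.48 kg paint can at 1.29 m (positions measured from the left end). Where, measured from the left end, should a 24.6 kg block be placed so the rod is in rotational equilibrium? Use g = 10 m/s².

x ≈ 0.418 m from the left end

Take moments about the pivot (at 0.633 m from the left end).
Beam weight: 16.8 × 10 = 168 N down at 0.785 m → arm 0.152 m, τ = 168 × 0.152 = 25.54 N·m clockwise.
Potted plant: 6.39 × 10 = 63.9 N down at 0.085 m → arm 0.548 m, τ = 63.9 × 0.548 = 35.02 N·m counterclockwise.
Paint can: 9.48 × 10 = 94.8 N down at 1.29 m → arm 0.657 m, τ = 94.8 × 0.657 = 62.28 N·m clockwise.
Net moment of existing loads = 52.8 N·m clockwise.
The block weighs 24.6 × 10 = 246 N and must supply an equal counterclockwise moment, so its lever arm about the pivot is 52.8 / 246 = 0.215 m.
That puts it at 0.633 − 0.215 = 0.418 m from the left end.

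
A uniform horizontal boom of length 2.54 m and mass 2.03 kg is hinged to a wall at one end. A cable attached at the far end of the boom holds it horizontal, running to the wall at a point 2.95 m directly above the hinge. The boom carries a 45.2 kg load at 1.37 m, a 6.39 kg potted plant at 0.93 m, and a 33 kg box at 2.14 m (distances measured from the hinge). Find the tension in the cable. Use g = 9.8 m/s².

T ≈ 718 N

About the hinge:
Beam weight: 2.03 × 9.8 = 19.89 N down at 1.27 m → arm 1.27 m, τ = 19.89 × 1.27 = 25.26 N·m clockwise.
Load: 45.2 × 9.8 = 443 N down at 1.37 m → arm 1.37 m, τ = 443 × 1.37 = 606.9 N·m clockwise.
Potted plant: 6.39 × 9.8 = 62.62 N down at 0.93 m → arm 0.93 m, τ = 62.62 × 0.93 = 58.24 N·m clockwise.
Box: 33 × 9.8 = 323.4 N down at 2.14 m → arm 2.14 m, τ = 323.4 × 2.14 = 692.1 N·m clockwise.
Total clockwise load moment = 1382 N·m.
The cable tension T acts at 2.54 m; only its component perpendicular to the boom, T sinθ, produces torque. sinθ = h/√(h²+d²) = 2.95/√(2.95²+2.54²) = 0.7578.
Setting net torque to zero: T × 2.54 × 0.7578 = 1382 → T = 1382 / 1.925 = 718 N.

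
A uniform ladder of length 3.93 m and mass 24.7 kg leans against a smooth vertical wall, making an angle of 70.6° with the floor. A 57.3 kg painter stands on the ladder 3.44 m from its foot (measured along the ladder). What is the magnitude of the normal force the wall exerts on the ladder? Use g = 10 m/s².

Sum moments about the foot of the ladder (the floor normal and friction both act there and drop out).
Ladder weight 24.7×10 = 247 N acts at 1.965 m along the ladder; its horizontal arm is 1.965·cos70.6° = 0.6527 m → τ = 161.2 N·m clockwise.
Painter: 57.3×10 = 573 N at 3.44 m → arm 1.143 m → τ = 654.9 N·m clockwise.
Wall normal N acts horizontally at the top; its moment arm is the height L sinθ = 3.93·sin70.6° = 3.707 m, counterclockwise.
For rotational equilibrium, N × 3.707 = 816.1, so N = 220 N.

N_wall ≈ 220 N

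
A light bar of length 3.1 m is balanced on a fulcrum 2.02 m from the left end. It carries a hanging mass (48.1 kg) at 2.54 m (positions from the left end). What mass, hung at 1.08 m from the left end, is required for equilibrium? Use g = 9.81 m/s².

Take moments about the fulcrum (at 2.02 m from the left end).
Hanging mass: 48.1 × 9.81 = 471.9 N down at 2.54 m → arm 0.52 m, τ = 471.9 × 0.52 = 245.4 N·m clockwise.
Net moment of known loads = 245.4 N·m clockwise.
An unknown mass m at 1.08 m has arm 0.94 m; its moment is m·g·0.94 counterclockwise.
Setting net torque to zero: m × 9.81 × 0.94 = 245.4 → m = 245.4 / (9.81 × 0.94) = 26.6 kg.

m ≈ 26.6 kg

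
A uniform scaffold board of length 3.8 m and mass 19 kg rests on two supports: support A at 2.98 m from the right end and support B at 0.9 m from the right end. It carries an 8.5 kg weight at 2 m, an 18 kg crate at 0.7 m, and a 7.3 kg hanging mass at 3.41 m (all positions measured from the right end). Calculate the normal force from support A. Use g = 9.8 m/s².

R_A ≈ 203 N

About support B:
Beam weight: 19 × 9.8 = 186.2 N down at 1.9 m → arm 1 m, τ = 186.2 × 1 = 186.2 N·m counterclockwise.
Weight: 8.5 × 9.8 = 83.3 N down at 2 m → arm 1.1 m, τ = 83.3 × 1.1 = 91.63 N·m counterclockwise.
Crate: 18 × 9.8 = 176.4 N down at 0.7 m → arm 0.2 m, τ = 176.4 × 0.2 = 35.28 N·m clockwise.
Hanging mass: 7.3 × 9.8 = 71.54 N down at 3.41 m → arm 2.51 m, τ = 71.54 × 2.51 = 179.6 N·m counterclockwise.
Net load moment about support B = 422.1 N·m counterclockwise.
Reaction R at support A is upward at 2.98 m, arm 2.08 m → moment R × 2.08 clockwise.
Στ = 0 ⇒ R × 2.08 = 422.1 ⇒ R = 203 N.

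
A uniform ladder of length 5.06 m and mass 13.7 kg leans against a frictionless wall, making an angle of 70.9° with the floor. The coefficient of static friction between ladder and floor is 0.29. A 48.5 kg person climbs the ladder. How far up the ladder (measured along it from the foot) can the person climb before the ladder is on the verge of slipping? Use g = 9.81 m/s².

Taking torques about the foot of the ladder:
Ladder weight 13.7×9.81 = 134.4 N acts at 2.53 m along the ladder; its horizontal arm is 2.53·cos70.9° = 0.8279 m → τ = 111.3 N·m clockwise.
Person weight 48.5×9.81 = 475.8 N at distance d → arm d·cos70.9° → τ = 475.8·d·0.3272 clockwise.
Wall normal N at the top has arm L sinθ = 4.781 m counterclockwise, so Στ = 0 gives N·4.781 = 111.3 + 155.7·d.
ΣFy = 0 ⇒ N_floor = 610.2 N, so the maximum friction is μ_s·N_floor = 0.29×610.2 = 177 N. ΣFx = 0 ⇒ N_wall = f, so at the slipping point N = 177 N.
Substituting: 177×4.781 = 111.3 + 155.7·d ⇒ d = (846.2 − 111.3) / 155.7 = 4.72 m.

d ≈ 4.72 m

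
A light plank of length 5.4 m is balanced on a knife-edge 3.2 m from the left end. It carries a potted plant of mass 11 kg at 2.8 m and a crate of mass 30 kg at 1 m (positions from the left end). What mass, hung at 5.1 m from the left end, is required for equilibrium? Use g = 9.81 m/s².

Choose the knife-edge (at 3.2 m from the left end) as the axis so the support reaction has zero arm there.
Potted plant: 11 × 9.81 = 107.9 N down at 2.8 m → arm 0.4 m, τ = 107.9 × 0.4 = 43.16 N·m counterclockwise.
Crate: 30 × 9.81 = 294.3 N down at 1 m → arm 2.2 m, τ = 294.3 × 2.2 = 647.5 N·m counterclockwise.
Net moment of known loads = 690.7 N·m counterclockwise.
An unknown mass m at 5.1 m has arm 1.9 m; its moment is m·g·1.9 clockwise.
For rotational equilibrium, m × 9.81 × 1.9 = 690.7, so m = 690.7 / (9.81 × 1.9) = 37.1 kg.

m ≈ 37.1 kg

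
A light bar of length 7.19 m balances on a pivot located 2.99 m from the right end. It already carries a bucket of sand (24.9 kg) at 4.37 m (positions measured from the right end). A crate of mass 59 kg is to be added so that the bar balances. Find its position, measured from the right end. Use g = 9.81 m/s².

Take moments about the pivot (at 2.99 m from the right end).
Bucket of sand: 24.9 × 9.81 = 244.3 N down at 4.37 m → arm 1.38 m, τ = 244.3 × 1.38 = 337.1 N·m counterclockwise.
Net moment of existing loads = 337.1 N·m counterclockwise.
The crate weighs 59 × 9.81 = 578.8 N and must supply an equal clockwise moment, so its lever arm about the pivot is 337.1 / 578.8 = 0.582 m.
That puts it at 2.99 − 0.582 = 2.41 m from the right end.

x ≈ 2.41 m from the right end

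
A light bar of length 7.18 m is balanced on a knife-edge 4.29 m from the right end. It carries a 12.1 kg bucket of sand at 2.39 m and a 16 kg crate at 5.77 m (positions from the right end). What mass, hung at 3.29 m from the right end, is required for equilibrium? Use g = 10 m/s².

About the knife-edge (at 4.29 m from the right end):
Bucket of sand: 12.1 × 10 = 121 N down at 2.39 m → arm 1.9 m, τ = 121 × 1.9 = 229.9 N·m clockwise.
Crate: 16 × 10 = 160 N down at 5.77 m → arm 1.48 m, τ = 160 × 1.48 = 236.8 N·m counterclockwise.
Net moment of known loads = 6.9 N·m counterclockwise.
An unknown mass m at 3.29 m has arm 1 m; its moment is m·g·1 clockwise.
For rotational equilibrium, m × 10 × 1 = 6.9, so m = 6.9 / (10 × 1) = 0.69 kg.

m ≈ 0.69 kg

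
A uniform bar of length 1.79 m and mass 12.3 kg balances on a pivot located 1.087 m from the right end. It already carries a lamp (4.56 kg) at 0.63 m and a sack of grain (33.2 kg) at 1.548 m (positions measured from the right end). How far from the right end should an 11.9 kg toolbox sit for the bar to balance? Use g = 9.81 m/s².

Choose the pivot (at 1.087 m from the right end) as the axis so the support reaction has zero arm there.
Beam weight: 12.3 × 9.81 = 120.7 N down at 0.895 m → arm 0.192 m, τ = 120.7 × 0.192 = 23.17 N·m clockwise.
Lamp: 4.56 × 9.81 = 44.73 N down at 0.63 m → arm 0.457 m, τ = 44.73 × 0.457 = 20.44 N·m clockwise.
Sack of grain: 33.2 × 9.81 = 325.7 N down at 1.548 m → arm 0.461 m, τ = 325.7 × 0.461 = 150.1 N·m counterclockwise.
Net moment of existing loads = 106.5 N·m counterclockwise.
The toolbox weighs 11.9 × 9.81 = 116.7 N and must supply an equal clockwise moment, so its lever arm about the pivot is 106.5 / 116.7 = 0.913 m.
That puts it at 1.087 − 0.913 = 0.174 m from the right end.

x ≈ 0.174 m from the right end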